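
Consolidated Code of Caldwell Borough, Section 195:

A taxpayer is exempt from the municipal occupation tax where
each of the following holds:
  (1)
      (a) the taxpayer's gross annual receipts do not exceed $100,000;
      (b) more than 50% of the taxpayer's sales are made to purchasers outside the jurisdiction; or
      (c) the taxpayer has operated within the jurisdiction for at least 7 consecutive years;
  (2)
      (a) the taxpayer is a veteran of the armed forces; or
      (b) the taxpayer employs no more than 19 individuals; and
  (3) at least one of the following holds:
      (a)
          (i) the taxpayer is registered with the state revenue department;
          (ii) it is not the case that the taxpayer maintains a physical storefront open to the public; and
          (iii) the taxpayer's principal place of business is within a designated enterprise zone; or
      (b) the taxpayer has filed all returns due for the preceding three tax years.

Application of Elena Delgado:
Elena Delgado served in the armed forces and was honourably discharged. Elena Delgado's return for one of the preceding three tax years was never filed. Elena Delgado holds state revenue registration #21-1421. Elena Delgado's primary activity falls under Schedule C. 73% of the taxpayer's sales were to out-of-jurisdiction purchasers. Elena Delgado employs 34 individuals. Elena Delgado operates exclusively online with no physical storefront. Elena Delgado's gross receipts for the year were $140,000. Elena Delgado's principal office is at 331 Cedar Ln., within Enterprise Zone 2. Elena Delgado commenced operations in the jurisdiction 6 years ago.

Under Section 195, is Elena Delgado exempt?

Yes — exempt.

(a) receipts ≤ $100,000 — not met.
(b) >50% out-of-jur. sales — met.
(c) ≥ 7 yrs in jurisdiction — fails.
(1) = F OR T OR F = true.
(a) veteran — holds.
(b) ≤ 19 employees — fails.
(2) = T OR F = true.
(i) state-registered — satisfied.
(ii) not (has storefront) — holds.
(iii) in enterprise zone — holds.
(a) = T AND T AND T = true.
(b) returns current — fails.
(3): T OR F → true.
Overall = T AND T AND T = true.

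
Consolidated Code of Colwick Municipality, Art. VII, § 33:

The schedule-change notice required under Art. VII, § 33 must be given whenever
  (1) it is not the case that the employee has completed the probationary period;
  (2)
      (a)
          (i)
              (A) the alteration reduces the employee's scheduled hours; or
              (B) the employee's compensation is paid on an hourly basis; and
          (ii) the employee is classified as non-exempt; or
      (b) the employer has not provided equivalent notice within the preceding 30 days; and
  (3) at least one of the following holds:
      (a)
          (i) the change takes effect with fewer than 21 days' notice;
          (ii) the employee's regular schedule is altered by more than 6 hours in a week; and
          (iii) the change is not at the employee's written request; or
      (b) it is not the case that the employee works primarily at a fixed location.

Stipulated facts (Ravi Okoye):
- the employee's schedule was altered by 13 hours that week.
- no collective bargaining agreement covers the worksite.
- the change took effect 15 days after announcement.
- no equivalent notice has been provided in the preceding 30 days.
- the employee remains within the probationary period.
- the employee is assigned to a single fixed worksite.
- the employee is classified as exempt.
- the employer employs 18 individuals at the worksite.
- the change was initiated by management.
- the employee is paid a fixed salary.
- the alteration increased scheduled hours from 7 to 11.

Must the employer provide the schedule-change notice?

(1) not (past probation) — met.
(A) hours reduced — fails.
(B) hourly-paid — not satisfied.
(i): F OR F → false.
(ii) non-exempt — not met.
(a): F AND F → false.
(b) no recent notice — met.
(2): F OR T → true.
(i) < 21 days' notice — holds.
(ii) schedule shift > 6h — holds.
(iii) not employee-requested — satisfied.
(a): T AND T AND T → true.
(b) not (fixed location) — not satisfied.
(3): T OR F → true.
Overall: T AND T AND T → true.

Yes — required.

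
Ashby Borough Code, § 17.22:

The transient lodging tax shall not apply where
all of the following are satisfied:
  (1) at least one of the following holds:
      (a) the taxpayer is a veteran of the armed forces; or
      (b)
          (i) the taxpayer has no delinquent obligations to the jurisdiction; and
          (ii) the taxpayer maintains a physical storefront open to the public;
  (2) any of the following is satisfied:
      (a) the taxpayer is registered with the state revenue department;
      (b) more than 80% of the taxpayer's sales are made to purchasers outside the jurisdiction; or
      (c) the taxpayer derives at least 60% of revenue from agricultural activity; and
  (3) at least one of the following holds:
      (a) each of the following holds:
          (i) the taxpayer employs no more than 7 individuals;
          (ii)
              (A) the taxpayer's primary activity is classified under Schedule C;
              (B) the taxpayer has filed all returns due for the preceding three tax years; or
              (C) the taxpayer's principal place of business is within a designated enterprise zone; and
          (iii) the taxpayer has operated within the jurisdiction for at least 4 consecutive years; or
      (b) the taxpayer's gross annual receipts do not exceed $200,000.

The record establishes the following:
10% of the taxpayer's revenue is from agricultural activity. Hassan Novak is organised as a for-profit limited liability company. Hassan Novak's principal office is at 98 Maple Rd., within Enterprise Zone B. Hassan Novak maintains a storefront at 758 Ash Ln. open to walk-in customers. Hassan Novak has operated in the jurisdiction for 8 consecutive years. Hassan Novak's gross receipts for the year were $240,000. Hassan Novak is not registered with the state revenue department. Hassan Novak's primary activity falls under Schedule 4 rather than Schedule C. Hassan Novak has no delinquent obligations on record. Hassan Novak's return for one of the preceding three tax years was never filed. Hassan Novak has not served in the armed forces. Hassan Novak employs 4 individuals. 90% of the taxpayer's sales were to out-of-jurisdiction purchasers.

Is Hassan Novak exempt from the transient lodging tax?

(a) veteran — not satisfied.
(i) no delinquency — holds.
(ii) has storefront — satisfied.
So (b) is satisfied (T AND T).
(1) = F OR T = true.
(a) state-registered — not met.
(b) >80% out-of-jur. sales — satisfied.
(c) ≥60% agricultural — not met.
So (2) is satisfied (F OR T OR F).
(i) ≤ 7 employees — met.
(A) Schedule C activity — not satisfied.
(B) returns current — not met.
(C) in enterprise zone — satisfied.
(ii): F OR F OR T → true.
(iii) ≥ 4 yrs in jurisdiction — holds.
So (a) is satisfied (T AND T AND T).
(b) receipts ≤ $200,000 — fails.
(3): T OR F → true.
Overall = T AND T AND T = true.

Yes — exempt.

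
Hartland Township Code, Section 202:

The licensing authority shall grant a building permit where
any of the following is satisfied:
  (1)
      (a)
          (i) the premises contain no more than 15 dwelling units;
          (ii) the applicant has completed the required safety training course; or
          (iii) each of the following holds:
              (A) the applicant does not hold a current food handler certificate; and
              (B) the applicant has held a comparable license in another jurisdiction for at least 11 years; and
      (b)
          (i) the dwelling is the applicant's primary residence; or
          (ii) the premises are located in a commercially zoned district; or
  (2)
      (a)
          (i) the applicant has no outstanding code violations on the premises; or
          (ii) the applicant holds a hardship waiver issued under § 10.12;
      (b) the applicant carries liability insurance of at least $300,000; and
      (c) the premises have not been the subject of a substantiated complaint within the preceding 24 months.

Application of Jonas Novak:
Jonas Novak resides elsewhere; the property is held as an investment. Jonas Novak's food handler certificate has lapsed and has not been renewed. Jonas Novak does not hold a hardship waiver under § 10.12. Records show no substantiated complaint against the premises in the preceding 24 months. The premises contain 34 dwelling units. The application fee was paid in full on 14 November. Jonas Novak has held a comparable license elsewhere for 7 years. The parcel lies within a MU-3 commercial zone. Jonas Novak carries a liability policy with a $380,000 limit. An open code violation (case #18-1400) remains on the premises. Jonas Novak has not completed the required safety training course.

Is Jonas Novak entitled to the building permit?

No — denied.

(i) ≤ 15 units — not satisfied.
(ii) safety training — not satisfied.
(A) not (food handler cert.) — satisfied.
(B) prior license ≥ 11 yr — not satisfied.
(iii) = T AND F = false.
So (a) is not satisfied (F OR F OR F).
(i) primary residence — not met.
(ii) commercially zoned — holds.
(b) = F OR T = true.
(1): F AND T → false.
(i) no code violations — not satisfied.
(ii) hardship waiver — not satisfied.
(a) = F OR F = false.
(b) insurance ≥ $300,000 — satisfied.
(c) no complaint in 24 mo. — satisfied.
(2): F AND T AND T → false.
So Overall is not satisfied (F OR F).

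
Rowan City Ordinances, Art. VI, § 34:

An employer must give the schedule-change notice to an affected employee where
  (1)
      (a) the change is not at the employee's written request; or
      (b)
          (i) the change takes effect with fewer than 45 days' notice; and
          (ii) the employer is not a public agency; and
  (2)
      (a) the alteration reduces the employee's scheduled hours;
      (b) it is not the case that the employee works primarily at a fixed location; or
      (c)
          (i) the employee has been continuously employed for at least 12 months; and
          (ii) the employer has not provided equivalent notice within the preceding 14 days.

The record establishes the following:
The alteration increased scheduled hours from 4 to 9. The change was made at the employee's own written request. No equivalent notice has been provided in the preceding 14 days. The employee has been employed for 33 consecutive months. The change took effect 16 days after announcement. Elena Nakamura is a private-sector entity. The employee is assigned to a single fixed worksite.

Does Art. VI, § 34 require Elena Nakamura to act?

Yes — required.

(a) not employee-requested — not satisfied.
(i) < 45 days' notice — satisfied.
(ii) not (public agency) — met.
So (b) is satisfied (T AND T).
So (1) is satisfied (F OR T).
(a) hours reduced — not satisfied.
(b) not (fixed location) — not satisfied.
(i) tenure ≥ 12 mo. — met.
(ii) no recent notice — satisfied.
(c): T AND T → true.
(2): F OR F OR T → true.
Overall = T AND T = true.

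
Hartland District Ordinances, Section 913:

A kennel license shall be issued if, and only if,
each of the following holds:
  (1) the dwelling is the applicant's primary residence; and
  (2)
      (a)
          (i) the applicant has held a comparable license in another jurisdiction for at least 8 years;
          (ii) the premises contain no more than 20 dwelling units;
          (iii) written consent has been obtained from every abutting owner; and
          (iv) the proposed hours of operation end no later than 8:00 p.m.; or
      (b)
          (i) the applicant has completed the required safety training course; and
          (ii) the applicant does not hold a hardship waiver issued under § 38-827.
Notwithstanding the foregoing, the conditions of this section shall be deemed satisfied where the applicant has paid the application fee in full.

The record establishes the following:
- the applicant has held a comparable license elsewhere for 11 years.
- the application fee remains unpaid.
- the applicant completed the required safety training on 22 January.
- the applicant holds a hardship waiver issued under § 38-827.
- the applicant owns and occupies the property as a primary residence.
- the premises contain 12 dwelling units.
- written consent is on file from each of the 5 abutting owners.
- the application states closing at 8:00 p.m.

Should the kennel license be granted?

(1) primary residence — satisfied.
(i) prior license ≥ 8 yr — satisfied.
(ii) ≤ 20 units — met.
(iii) all abutters consent — met.
(iv) closes by 8 p.m. — satisfied.
(a) = T AND T AND T AND T = true.
(i) safety training — satisfied.
(ii) not (hardship waiver) — fails.
So (b) is not satisfied (T AND F).
(2): T OR F → true.
Overall: T AND T → true.
Exception (fee paid) — not satisfied.
Result: main true OR exception false → true.

Yes — granted.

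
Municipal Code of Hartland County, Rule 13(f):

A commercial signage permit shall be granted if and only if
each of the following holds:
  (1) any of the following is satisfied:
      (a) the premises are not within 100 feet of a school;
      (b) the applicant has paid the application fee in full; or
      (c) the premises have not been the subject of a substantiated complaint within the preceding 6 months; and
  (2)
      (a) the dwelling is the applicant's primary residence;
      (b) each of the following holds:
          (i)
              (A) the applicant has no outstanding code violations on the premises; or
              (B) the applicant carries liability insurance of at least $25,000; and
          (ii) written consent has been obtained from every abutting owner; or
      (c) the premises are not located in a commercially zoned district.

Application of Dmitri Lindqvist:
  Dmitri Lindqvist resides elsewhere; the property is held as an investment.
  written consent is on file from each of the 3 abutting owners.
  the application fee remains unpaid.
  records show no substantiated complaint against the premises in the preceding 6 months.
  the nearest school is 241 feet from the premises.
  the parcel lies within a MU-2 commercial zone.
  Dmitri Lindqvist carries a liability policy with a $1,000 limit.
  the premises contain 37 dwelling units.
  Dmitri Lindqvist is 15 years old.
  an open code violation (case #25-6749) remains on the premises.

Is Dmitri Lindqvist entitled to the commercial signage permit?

(a) ≥100 ft from school — met.
(b) fee paid — not satisfied.
(c) no complaint in 6 mo. — satisfied.
(1): T OR F OR T → true.
(a) primary residence — fails.
(A) no code violations — not satisfied.
(B) insurance ≥ $25,000 — not met.
(i) = F OR F = false.
(ii) all abutters consent — satisfied.
So (b) is not satisfied (F AND T).
(c) not (commercially zoned) — fails.
So (2) is not satisfied (F OR F OR F).
So Overall is not satisfied (T AND F).

No — denied.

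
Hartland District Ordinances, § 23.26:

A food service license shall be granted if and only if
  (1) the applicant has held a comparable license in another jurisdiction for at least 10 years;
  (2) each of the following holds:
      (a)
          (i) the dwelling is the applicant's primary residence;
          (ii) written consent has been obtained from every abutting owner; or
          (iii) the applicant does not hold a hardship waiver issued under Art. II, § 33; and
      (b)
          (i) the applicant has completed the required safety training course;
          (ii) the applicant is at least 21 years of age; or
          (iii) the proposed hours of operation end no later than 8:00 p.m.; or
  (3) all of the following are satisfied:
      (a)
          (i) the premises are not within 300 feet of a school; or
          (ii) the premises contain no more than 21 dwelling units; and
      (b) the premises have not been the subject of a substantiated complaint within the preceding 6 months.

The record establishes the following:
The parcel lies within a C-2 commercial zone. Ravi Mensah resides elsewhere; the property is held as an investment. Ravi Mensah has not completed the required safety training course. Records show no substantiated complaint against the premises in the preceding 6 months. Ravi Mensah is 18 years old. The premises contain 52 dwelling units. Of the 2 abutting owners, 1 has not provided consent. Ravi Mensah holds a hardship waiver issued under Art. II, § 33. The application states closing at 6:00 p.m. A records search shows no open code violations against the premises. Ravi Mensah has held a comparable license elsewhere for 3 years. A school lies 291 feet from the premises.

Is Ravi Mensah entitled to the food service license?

No — denied.

(1) prior license ≥ 10 yr — fails.
(i) primary residence — not satisfied.
(ii) all abutters consent — not met.
(iii) not (hardship waiver) — not met.
(a) = F OR F OR F = false.
(i) safety training — fails.
(ii) age ≥ 21 — not met.
(iii) closes by 8 p.m. — satisfied.
So (b) is satisfied (F OR F OR T).
(2) = F AND T = false.
(i) ≥300 ft from school — not satisfied.
(ii) ≤ 21 units — fails.
(a) = F OR F = false.
(b) no complaint in 6 mo. — met.
(3) = F AND T = false.
Overall = F OR F OR F = false.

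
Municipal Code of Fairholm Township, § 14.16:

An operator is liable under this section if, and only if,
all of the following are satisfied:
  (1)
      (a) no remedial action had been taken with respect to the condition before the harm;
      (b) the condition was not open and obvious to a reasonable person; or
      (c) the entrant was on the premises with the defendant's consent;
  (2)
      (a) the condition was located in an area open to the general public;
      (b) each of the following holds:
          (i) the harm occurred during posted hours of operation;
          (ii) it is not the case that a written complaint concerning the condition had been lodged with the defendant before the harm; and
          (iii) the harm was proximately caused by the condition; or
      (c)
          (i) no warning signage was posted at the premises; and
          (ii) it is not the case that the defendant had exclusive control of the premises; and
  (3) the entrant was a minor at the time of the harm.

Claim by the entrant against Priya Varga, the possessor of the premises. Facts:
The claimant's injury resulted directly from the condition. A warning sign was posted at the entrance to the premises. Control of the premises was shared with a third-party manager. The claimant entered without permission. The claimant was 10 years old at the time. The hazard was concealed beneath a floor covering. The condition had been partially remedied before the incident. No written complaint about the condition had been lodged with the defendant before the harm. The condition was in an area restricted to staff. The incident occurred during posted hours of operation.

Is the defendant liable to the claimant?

Yes — liable.

(a) no remedial action — not satisfied.
(b) not open/obvious — holds.
(c) consent to enter — not met.
So (1) is satisfied (F OR T OR F).
(a) public area — not met.
(i) during posted hours — holds.
(ii) not (complaint lodged) — satisfied.
(iii) proximate cause — holds.
(b): T AND T AND T → true.
(i) no signage posted — not satisfied.
(ii) not (exclusive control) — satisfied.
So (c) is not satisfied (F AND T).
So (2) is satisfied (F OR T OR F).
(3) entrant a minor — met.
Overall = T AND T AND T = true.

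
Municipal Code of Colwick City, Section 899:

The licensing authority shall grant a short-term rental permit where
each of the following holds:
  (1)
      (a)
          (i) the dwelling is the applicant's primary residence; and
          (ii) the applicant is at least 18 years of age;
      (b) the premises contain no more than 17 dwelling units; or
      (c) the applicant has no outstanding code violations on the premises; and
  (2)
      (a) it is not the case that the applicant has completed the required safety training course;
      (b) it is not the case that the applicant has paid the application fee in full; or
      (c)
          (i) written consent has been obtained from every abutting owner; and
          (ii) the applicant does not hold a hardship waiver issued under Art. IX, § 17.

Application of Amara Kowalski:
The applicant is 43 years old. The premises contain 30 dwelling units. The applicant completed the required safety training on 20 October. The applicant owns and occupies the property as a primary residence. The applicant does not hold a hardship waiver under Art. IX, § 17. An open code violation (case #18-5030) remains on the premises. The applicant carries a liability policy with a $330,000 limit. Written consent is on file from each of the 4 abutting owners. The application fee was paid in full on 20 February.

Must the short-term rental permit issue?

(i) primary residence — holds.
(ii) age ≥ 18 — met.
(a): T AND T → true.
(b) ≤ 17 units — fails.
(c) no code violations — not satisfied.
So (1) is satisfied (T OR F OR F).
(a) not (safety training) — not satisfied.
(b) not (fee paid) — fails.
(i) all abutters consent — met.
(ii) not (hardship waiver) — met.
So (c) is satisfied (T AND T).
(2): F OR F OR T → true.
So Overall is satisfied (T AND T).

Yes — granted.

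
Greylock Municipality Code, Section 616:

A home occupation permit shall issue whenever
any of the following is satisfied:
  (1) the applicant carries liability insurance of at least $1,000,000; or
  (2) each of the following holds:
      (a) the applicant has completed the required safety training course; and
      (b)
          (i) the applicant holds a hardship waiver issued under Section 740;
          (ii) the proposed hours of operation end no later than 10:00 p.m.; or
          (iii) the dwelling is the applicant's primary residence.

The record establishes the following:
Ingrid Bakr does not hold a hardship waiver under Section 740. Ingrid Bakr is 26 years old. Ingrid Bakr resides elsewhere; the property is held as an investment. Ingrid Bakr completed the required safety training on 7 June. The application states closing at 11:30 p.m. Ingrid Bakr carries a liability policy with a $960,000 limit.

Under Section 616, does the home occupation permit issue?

(1) insurance ≥ $1,000,000 — fails.
(a) safety training — holds.
(i) hardship waiver — not met.
(ii) closes by 10 p.m. — fails.
(iii) primary residence — not satisfied.
(b): F OR F OR F → false.
(2) = T AND F = false.
Overall: F OR F → false.

No — denied.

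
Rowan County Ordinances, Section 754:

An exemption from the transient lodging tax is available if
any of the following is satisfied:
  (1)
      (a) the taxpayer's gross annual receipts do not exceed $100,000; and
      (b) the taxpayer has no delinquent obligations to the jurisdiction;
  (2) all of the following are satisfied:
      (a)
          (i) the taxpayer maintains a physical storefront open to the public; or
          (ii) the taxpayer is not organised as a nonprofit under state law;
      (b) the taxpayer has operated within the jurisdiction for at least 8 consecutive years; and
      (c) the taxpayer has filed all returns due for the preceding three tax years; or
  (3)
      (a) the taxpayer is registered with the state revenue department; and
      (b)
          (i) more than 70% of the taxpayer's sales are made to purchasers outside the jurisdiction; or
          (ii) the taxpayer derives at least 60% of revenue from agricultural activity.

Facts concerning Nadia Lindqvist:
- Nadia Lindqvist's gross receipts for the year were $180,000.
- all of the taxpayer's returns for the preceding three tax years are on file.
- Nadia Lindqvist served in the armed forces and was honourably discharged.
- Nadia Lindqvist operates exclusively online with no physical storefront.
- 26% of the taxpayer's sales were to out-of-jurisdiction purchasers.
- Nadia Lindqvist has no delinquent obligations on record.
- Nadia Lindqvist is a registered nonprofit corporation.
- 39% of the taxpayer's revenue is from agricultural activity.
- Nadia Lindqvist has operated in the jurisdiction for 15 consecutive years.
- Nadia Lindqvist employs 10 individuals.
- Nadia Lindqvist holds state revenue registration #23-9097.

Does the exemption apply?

(a) receipts ≤ $100,000 — not satisfied.
(b) no delinquency — holds.
(1) = F AND T = false.
(i) has storefront — not satisfied.
(ii) not (nonprofit) — not met.
So (a) is not satisfied (F OR F).
(b) ≥ 8 yrs in jurisdiction — met.
(c) returns current — satisfied.
(2): F AND T AND T → false.
(a) state-registered — met.
(i) >70% out-of-jur. sales — not satisfied.
(ii) ≥60% agricultural — not satisfied.
So (b) is not satisfied (F OR F).
So (3) is not satisfied (T AND F).
So Overall is not satisfied (F OR F OR F).

No — not exempt.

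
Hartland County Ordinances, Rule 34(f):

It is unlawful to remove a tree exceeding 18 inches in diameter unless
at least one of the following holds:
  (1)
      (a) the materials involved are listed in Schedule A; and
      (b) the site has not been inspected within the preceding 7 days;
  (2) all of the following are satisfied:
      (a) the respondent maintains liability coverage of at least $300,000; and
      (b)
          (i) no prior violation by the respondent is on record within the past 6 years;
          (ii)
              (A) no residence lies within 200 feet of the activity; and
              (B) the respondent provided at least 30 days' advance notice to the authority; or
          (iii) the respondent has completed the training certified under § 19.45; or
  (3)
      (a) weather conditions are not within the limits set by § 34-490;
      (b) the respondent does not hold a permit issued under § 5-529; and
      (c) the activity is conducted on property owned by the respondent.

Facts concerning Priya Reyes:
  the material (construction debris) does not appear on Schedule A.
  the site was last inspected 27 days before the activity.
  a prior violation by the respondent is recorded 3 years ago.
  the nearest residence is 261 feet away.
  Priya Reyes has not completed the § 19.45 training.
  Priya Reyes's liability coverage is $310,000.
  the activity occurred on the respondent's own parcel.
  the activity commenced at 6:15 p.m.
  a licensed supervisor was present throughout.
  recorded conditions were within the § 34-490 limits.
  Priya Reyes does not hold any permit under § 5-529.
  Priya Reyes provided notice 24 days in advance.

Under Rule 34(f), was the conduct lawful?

(a) Schedule A material — fails.
(b) not (site inspected) — holds.
So (1) is not satisfied (F AND T).
(a) coverage ≥ $300,000 — met.
(i) no prior violation — fails.
(A) no residence in 200 ft — holds.
(B) ≥30 days' notice — fails.
(ii): T AND F → false.
(iii) training certified — not satisfied.
So (b) is not satisfied (F OR F OR F).
So (2) is not satisfied (T AND F).
(a) not (weather ok) — not satisfied.
(b) not (holds permit) — met.
(c) own property — met.
(3): F AND T AND T → false.
Overall = F OR F OR F = false.

No — unlawful.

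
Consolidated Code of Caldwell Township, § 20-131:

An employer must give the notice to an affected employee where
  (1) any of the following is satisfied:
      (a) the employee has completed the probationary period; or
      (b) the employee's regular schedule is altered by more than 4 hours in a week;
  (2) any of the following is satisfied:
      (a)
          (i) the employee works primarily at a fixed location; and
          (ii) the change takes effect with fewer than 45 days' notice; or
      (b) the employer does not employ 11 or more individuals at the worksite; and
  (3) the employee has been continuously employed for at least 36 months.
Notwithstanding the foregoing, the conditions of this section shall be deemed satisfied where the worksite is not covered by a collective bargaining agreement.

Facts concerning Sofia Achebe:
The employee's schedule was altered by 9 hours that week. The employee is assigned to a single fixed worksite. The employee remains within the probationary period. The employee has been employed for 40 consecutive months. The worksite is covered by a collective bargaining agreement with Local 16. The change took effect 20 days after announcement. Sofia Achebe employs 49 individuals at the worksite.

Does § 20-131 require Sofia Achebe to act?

Yes — required.

(a) past probation — fails.
(b) schedule shift > 4h — met.
(1): F OR T → true.
(i) fixed location — holds.
(ii) < 45 days' notice — met.
So (a) is satisfied (T AND T).
(b) not (≥ 11 at site) — fails.
So (2) is satisfied (T OR F).
(3) tenure ≥ 36 mo. — holds.
So Overall is satisfied (T AND T AND T).
Exception (no CBA) — not satisfied.
Result: main true OR exception false → true.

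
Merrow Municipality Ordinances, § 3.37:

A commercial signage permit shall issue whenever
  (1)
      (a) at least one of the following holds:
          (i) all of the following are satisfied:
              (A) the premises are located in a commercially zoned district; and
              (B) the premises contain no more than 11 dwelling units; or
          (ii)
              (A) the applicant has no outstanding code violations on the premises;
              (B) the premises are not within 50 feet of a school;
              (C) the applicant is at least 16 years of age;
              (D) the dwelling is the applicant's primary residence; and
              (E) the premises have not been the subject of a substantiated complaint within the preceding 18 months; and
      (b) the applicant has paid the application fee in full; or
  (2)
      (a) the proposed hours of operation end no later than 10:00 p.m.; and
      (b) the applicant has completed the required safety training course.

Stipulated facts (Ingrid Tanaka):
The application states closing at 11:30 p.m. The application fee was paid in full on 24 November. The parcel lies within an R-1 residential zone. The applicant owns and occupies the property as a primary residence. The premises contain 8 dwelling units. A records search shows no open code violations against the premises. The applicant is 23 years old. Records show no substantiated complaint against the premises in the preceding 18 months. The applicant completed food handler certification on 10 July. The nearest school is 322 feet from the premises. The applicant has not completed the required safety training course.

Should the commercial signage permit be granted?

(A) commercially zoned — not satisfied.
(B) ≤ 11 units — holds.
(i) = F AND T = false.
(A) no code violations — satisfied.
(B) ≥50 ft from school — met.
(C) age ≥ 16 — met.
(D) primary residence — satisfied.
(E) no complaint in 18 mo. — holds.
(ii) = T AND T AND T AND T AND T = true.
(a) = F OR T = true.
(b) fee paid — met.
(1) = T AND T = true.
(a) closes by 10 p.m. — not met.
(b) safety training — not met.
(2) = F AND F = false.
Overall = T OR F = true.

Yes — granted.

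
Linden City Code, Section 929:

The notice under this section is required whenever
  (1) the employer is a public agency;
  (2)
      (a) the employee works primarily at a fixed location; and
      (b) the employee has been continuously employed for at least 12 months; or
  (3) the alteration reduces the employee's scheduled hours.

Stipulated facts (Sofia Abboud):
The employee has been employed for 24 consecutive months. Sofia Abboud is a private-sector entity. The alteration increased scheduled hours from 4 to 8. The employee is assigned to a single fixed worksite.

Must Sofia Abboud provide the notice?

Yes — required.

(1) public agency — not met.
(a) fixed location — holds.
(b) tenure ≥ 12 mo. — satisfied.
So (2) is satisfied (T AND T).
(3) hours reduced — fails.
Overall = F OR T OR F = true.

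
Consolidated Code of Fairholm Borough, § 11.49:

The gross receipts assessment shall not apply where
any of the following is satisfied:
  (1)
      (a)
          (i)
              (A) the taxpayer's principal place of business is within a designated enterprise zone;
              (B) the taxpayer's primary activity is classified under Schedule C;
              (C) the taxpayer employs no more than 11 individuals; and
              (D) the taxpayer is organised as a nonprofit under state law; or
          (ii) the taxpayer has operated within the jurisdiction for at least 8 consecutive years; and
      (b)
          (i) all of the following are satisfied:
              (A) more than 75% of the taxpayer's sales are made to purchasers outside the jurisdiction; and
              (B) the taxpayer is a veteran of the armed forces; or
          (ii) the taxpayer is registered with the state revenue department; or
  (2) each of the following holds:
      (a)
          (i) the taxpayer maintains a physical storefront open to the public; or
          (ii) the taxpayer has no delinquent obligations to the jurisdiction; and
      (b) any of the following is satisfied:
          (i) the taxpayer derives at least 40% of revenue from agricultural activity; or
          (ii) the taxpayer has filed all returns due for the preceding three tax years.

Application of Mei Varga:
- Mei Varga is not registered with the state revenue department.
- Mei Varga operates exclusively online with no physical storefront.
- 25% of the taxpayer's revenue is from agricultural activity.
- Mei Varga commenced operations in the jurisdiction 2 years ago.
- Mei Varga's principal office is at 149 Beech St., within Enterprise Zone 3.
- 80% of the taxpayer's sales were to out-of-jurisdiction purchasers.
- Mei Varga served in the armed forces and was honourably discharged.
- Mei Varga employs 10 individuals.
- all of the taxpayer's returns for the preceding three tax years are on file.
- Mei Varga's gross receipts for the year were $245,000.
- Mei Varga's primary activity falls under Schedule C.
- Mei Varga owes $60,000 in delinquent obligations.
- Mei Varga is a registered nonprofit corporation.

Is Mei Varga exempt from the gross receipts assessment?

Yes — exempt.

(A) in enterprise zone — satisfied.
(B) Schedule C activity — met.
(C) ≤ 11 employees — satisfied.
(D) nonprofit — holds.
(i): T AND T AND T AND T → true.
(ii) ≥ 8 yrs in jurisdiction — fails.
So (a) is satisfied (T OR F).
(A) >75% out-of-jur. sales — holds.
(B) veteran — met.
(i) = T AND T = true.
(ii) state-registered — not met.
So (b) is satisfied (T OR F).
(1): T AND T → true.
(i) has storefront — not satisfied.
(ii) no delinquency — not satisfied.
So (a) is not satisfied (F OR F).
(i) ≥40% agricultural — fails.
(ii) returns current — holds.
So (b) is satisfied (F OR T).
(2) = F AND T = false.
So Overall is satisfied (T OR F).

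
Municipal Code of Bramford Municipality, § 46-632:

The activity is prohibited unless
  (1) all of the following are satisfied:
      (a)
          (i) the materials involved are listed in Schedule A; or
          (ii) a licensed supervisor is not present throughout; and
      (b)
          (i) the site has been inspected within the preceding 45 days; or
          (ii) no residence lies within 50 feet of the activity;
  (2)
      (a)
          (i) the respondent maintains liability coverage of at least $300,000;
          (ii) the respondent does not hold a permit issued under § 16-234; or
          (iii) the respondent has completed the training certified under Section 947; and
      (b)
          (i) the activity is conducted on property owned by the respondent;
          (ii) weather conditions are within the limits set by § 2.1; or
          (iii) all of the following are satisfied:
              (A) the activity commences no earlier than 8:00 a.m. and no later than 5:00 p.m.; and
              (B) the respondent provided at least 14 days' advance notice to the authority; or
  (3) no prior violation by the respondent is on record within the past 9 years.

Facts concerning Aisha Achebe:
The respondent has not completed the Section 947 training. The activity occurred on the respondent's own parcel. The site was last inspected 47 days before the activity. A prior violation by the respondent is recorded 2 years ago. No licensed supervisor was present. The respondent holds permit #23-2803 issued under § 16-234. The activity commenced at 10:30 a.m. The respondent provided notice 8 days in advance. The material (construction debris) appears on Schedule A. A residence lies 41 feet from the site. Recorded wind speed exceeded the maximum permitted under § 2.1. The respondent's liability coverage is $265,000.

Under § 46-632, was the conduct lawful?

No — unlawful.

(i) Schedule A material — satisfied.
(ii) not (supervisor present) — met.
(a): T OR T → true.
(i) site inspected — not met.
(ii) no residence in 50 ft — not satisfied.
(b): F OR F → false.
(1) = T AND F = false.
(i) coverage ≥ $300,000 — fails.
(ii) not (holds permit) — not met.
(iii) training certified — fails.
(a) = F OR F OR F = false.
(i) own property — holds.
(ii) weather ok — not satisfied.
(A) start within hours — satisfied.
(B) ≥14 days' notice — not met.
(iii): T AND F → false.
(b) = T OR F OR F = true.
(2) = F AND T = false.
(3) no prior violation — not met.
Overall = F OR F OR F = false.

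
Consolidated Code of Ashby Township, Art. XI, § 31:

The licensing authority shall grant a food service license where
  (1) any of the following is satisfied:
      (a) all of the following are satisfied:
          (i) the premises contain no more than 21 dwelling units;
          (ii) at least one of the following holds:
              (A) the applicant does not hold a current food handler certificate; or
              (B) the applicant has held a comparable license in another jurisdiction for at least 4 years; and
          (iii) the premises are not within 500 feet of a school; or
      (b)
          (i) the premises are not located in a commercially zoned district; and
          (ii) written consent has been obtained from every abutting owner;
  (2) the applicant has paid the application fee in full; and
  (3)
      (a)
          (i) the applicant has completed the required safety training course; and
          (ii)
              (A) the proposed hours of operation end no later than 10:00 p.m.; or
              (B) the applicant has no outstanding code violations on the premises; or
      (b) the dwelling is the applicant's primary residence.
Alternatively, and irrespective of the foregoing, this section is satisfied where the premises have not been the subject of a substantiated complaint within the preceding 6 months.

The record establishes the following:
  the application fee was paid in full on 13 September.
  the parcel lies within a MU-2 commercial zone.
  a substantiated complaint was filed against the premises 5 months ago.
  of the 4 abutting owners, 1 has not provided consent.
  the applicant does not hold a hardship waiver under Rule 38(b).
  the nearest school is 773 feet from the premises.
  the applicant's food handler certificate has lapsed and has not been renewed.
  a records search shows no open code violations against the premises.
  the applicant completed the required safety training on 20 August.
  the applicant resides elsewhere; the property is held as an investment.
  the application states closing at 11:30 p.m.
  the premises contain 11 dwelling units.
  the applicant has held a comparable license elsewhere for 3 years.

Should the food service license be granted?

Yes — granted.

(i) ≤ 21 units — satisfied.
(A) not (food handler cert.) — satisfied.
(B) prior license ≥ 4 yr — not satisfied.
(ii): T OR F → true.
(iii) ≥500 ft from school — holds.
So (a) is satisfied (T AND T AND T).
(i) not (commercially zoned) — not satisfied.
(ii) all abutters consent — not satisfied.
(b): F AND F → false.
(1): T OR F → true.
(2) fee paid — holds.
(i) safety training — holds.
(A) closes by 10 p.m. — fails.
(B) no code violations — satisfied.
(ii): F OR T → true.
So (a) is satisfied (T AND T).
(b) primary residence — not satisfied.
So (3) is satisfied (T OR F).
So Overall is satisfied (T AND T AND T).
Exception (no complaint in 6 mo.) — not satisfied.
Result: main true OR exception false → true.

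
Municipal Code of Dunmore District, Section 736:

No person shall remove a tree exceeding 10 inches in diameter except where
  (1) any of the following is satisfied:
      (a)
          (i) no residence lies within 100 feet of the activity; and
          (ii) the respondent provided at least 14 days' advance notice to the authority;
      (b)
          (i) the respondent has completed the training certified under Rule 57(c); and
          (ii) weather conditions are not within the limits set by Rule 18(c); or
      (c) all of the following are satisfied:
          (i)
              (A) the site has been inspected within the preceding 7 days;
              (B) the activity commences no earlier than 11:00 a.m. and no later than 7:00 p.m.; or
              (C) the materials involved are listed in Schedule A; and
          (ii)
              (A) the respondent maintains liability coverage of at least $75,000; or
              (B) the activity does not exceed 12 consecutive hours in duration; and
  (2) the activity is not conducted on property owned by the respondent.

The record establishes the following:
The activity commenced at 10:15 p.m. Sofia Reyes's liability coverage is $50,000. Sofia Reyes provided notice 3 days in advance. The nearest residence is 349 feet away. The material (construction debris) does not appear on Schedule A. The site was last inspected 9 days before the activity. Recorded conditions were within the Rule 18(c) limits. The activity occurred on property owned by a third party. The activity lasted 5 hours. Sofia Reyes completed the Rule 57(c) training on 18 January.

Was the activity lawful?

No — unlawful.

(i) no residence in 100 ft — met.
(ii) ≥14 days' notice — fails.
(a): T AND F → false.
(i) training certified — met.
(ii) not (weather ok) — not satisfied.
(b): T AND F → false.
(A) site inspected — not satisfied.
(B) start within hours — not satisfied.
(C) Schedule A material — not satisfied.
(i): F OR F OR F → false.
(A) coverage ≥ $75,000 — not satisfied.
(B) ≤ 12 hrs duration — met.
(ii): F OR T → true.
(c) = F AND T = false.
(1): F OR F OR F → false.
(2) not (own property) — satisfied.
Overall: F AND T → false.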